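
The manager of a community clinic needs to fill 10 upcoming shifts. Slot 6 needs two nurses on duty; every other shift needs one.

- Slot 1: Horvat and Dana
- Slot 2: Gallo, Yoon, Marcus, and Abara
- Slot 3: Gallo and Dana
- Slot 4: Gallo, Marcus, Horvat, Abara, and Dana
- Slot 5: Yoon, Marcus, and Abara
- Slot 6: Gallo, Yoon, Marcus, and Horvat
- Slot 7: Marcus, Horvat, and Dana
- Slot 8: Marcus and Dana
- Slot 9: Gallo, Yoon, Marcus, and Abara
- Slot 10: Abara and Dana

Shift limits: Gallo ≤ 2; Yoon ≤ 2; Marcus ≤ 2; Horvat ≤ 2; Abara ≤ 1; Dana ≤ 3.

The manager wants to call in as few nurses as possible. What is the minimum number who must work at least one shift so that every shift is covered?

5

11 slots to fill and no one can take more than 3, so at least ⌈11/3⌉ = 4 nurses are needed.
Any 4 nurses together have capacity at most 3+2+2+2 = 9 < 11 slots, so 4 can never suffice.
Gallo, Yoon, Marcus, Horvat, and Dana alone can cover everything: Slot 1→Horvat, Slot 2→Gallo, Slot 3→Gallo, Slot 4→Dana, Slot 5→Yoon, Slot 6→Marcus+Horvat, Slot 7→Dana, Slot 8→Marcus, Slot 9→Yoon, Slot 10→Dana.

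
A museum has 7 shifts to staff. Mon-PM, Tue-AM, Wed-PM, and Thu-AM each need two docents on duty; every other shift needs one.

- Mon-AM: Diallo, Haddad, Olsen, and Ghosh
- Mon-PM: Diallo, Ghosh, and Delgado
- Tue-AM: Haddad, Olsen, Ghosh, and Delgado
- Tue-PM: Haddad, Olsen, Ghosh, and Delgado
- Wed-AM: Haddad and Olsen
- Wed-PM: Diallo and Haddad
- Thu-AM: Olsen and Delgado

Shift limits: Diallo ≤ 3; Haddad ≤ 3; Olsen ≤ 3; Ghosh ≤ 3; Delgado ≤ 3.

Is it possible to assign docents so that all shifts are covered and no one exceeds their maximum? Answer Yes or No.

Yes

Wed-PM can only be covered by Diallo and Haddad, so that assignment is forced.
Thu-AM can only be covered by Olsen and Delgado, so that assignment is forced.
One valid schedule: Mon-AM→Diallo, Mon-PM→Diallo+Ghosh, Tue-AM→Olsen+Ghosh, Tue-PM→Haddad, Wed-AM→Haddad, Wed-PM→Diallo+Haddad, Thu-AM→Olsen+Delgado.
Loads: Diallo 3/3, Haddad 3/3, Olsen 2/3, Ghosh 2/3, Delgado 1/3 — all within limits.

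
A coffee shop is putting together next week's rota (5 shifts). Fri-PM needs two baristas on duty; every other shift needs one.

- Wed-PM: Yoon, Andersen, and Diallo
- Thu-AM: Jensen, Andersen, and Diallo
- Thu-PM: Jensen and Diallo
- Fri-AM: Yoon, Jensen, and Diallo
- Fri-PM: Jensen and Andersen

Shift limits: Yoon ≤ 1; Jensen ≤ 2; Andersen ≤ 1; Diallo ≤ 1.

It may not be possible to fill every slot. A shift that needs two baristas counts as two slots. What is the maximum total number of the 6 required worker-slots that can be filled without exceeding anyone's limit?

Total capacity across all baristas is 1+2+1+1 = 5, and 6 slots are needed, so at most 5 can be filled.
An assignment achieving 5: Wed-PM→Yoon, Thu-AM→Diallo, Thu-PM→Jensen, Fri-PM→Jensen+Andersen.
Loads: Yoon 1/1, Jensen 2/2, Andersen 1/1, Diallo 1/1.

5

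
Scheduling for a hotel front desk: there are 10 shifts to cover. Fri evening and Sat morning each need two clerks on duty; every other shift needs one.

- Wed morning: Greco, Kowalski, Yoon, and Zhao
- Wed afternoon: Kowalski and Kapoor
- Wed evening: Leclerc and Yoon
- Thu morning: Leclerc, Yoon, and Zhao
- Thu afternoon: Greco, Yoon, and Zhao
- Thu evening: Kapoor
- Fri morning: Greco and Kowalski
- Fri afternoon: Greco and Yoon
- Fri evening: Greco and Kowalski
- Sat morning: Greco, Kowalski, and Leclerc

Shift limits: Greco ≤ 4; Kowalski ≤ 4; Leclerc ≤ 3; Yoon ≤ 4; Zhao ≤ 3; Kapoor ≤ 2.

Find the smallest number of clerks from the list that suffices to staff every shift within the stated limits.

12 slots to fill and no one can take more than 4, so at least ⌈12/4⌉ = 3 clerks are needed.
Shifts {Wed evening, Thu evening, Fri evening} need 4 slots, but among the clerks available for them (Greco, Kowalski, Leclerc, Yoon, and Kapoor) any 3 together supply at most 3. So 3 clerks are not enough.
Greco, Kowalski, Leclerc, and Kapoor alone can cover everything: Wed morning→Greco, Wed afternoon→Kowalski, Wed evening→Leclerc, Thu morning→Leclerc, Thu afternoon→Greco, Thu evening→Kapoor, Fri morning→Kowalski, Fri afternoon→Greco, Fri evening→Greco+Kowalski, Sat morning→Kowalski+Leclerc.

4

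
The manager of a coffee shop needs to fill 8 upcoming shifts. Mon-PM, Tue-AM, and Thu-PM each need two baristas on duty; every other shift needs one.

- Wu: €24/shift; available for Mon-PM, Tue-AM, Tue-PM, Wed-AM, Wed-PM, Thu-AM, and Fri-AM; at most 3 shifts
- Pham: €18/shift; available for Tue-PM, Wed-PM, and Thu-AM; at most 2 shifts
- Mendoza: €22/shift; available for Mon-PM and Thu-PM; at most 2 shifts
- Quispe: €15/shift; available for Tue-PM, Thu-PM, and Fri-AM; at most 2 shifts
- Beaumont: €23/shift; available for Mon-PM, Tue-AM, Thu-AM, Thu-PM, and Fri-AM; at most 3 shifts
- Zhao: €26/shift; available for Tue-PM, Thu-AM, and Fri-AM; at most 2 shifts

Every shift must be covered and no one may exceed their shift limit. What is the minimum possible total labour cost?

€227

Tue-AM can only be covered by Wu and Beaumont, so that assignment is forced.
Wed-AM can only be covered by Wu, so that assignment is forced.
Picking the cheapest available barista for each shift independently would cost €219, but that ignores the shift limits.
An optimal schedule: Mon-PM→Mendoza+Beaumont, Tue-AM→Beaumont+Wu, Tue-PM→Quispe, Wed-AM→Wu, Wed-PM→Pham, Thu-AM→Pham, Thu-PM→Quispe+Mendoza, Fri-AM→Beaumont.
Total: 22 + 23 + 23 + 24 + 15 + 24 + 18 + 18 + 15 + 22 + 23 = €227.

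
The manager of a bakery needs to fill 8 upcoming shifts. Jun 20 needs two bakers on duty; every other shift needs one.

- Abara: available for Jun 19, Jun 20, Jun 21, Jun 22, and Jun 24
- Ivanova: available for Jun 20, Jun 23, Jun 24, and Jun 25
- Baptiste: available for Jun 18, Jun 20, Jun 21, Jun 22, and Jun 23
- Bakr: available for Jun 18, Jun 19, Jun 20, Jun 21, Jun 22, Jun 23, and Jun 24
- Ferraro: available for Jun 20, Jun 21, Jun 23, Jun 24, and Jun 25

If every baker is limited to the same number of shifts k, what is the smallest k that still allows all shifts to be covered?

With 5 bakers and 9 worker-slots to fill, someone must work at least ⌈9/5⌉ = 2 shifts, so k ≥ 2.
k = 2 works: Jun 18→Baptiste, Jun 19→Abara, Jun 20→Bakr+Ferraro, Jun 21→Baptiste, Jun 22→Abara, Jun 23→Ivanova, Jun 24→Bakr, Jun 25→Ivanova.
Loads: Abara 2, Ivanova 2, Baptiste 2, Bakr 2, Ferraro 1 — all ≤ 2.

2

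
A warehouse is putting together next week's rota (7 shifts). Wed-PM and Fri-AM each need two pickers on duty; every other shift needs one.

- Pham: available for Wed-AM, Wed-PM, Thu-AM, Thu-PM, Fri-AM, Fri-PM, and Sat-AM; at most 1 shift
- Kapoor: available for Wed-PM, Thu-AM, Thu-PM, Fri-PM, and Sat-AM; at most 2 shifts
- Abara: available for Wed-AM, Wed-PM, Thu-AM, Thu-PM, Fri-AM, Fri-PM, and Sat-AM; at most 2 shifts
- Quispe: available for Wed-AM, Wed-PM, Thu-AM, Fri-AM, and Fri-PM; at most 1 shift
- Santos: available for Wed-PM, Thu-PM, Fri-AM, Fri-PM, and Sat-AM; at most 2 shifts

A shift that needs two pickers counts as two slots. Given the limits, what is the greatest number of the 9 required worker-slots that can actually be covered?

8

Total capacity across all pickers is 1+2+2+1+2 = 8, and 9 slots are needed, so at most 8 can be filled.
An assignment achieving 8: Wed-AM→Pham, Wed-PM→Santos, Thu-AM→Kapoor, Thu-PM→Kapoor, Fri-AM→Abara+Quispe, Fri-PM→Santos, Sat-AM→Abara.
Loads: Pham 1/1, Kapoor 2/2, Abara 2/2, Quispe 1/1, Santos 2/2.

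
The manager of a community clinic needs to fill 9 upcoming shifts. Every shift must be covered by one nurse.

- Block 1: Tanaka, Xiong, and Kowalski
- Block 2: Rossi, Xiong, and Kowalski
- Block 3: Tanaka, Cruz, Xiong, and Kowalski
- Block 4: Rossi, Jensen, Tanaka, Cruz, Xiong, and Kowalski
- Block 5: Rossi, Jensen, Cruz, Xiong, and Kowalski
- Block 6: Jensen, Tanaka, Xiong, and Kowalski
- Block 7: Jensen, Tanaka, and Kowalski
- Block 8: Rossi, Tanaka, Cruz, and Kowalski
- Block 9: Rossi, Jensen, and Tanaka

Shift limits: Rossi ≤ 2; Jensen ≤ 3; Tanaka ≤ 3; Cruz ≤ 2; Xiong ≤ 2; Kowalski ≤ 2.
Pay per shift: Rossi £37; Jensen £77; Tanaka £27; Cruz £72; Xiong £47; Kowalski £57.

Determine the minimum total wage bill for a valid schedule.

£363

Picking the cheapest available nurse for each shift independently would cost £263, but that ignores the shift limits.
An optimal schedule: Block 1→Tanaka, Block 2→Rossi, Block 3→Xiong, Block 4→Kowalski, Block 5→Kowalski, Block 6→Xiong, Block 7→Tanaka, Block 8→Rossi, Block 9→Tanaka.
Total: 27 + 37 + 47 + 57 + 57 + 47 + 27 + 37 + 27 = £363.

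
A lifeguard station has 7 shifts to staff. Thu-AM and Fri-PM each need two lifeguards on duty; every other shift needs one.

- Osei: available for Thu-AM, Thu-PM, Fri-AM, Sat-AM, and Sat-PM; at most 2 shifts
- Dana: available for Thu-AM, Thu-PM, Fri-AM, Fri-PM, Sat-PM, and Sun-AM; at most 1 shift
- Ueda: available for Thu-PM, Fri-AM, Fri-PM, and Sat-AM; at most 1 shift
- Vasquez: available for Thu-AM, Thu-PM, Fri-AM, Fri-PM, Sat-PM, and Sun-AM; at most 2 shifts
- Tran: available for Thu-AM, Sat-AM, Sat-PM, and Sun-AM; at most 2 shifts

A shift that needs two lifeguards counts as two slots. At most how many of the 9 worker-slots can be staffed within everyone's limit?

Total capacity across all lifeguards is 2+1+1+2+2 = 8, and 9 slots are needed, so at most 8 can be filled.
An assignment achieving 8: Thu-AM→Osei+Tran, Thu-PM→Vasquez, Fri-PM→Dana+Ueda, Sat-AM→Osei, Sat-PM→Tran, Sun-AM→Vasquez.
Loads: Osei 2/2, Dana 1/1, Ueda 1/1, Vasquez 2/2, Tran 2/2.

8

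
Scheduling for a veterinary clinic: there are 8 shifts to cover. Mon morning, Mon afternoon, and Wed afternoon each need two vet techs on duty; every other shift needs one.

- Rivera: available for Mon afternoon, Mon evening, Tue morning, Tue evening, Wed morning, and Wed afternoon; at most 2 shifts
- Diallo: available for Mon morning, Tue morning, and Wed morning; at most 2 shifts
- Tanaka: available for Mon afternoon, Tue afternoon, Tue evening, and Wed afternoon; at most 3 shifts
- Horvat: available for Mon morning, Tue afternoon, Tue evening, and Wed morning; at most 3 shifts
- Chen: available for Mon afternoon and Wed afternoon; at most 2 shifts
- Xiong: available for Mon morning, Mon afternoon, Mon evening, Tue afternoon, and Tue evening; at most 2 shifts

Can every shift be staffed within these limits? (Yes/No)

One valid schedule: Mon morning→Diallo+Horvat, Mon afternoon→Chen+Xiong, Mon evening→Rivera, Tue morning→Rivera, Tue afternoon→Tanaka, Tue evening→Tanaka, Wed morning→Diallo, Wed afternoon→Tanaka+Chen.
Loads: Rivera 2/2, Diallo 2/2, Tanaka 3/3, Horvat 1/3, Chen 2/2, Xiong 1/2 — all within limits.

Yes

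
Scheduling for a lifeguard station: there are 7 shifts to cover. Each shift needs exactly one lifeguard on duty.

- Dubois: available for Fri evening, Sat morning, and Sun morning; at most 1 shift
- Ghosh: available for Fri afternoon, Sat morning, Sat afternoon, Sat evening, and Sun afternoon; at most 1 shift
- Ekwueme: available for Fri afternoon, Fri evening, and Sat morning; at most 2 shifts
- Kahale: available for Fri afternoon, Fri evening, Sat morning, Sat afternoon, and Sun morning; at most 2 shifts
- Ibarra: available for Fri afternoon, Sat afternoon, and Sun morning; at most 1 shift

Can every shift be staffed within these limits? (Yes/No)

No

Total capacity is 7 and 7 slots are needed, so capacity alone doesn't rule it out.
Shifts {Sat evening, Sun afternoon} need 2 worker-slots in total, but the lifeguards available for any of those shifts (Ghosh) can supply at most 1 among them. So no valid schedule exists.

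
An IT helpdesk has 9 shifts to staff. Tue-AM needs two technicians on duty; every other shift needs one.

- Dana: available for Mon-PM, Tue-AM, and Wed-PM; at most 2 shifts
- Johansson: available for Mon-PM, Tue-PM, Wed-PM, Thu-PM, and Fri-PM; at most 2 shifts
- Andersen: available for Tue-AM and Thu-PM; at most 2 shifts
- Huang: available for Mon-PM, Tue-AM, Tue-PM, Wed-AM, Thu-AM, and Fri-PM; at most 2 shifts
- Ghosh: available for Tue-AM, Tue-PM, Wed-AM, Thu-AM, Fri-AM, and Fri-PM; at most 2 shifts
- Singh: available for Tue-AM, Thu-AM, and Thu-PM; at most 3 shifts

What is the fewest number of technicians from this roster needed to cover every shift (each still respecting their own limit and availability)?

10 slots to fill and no one can take more than 3, so at least ⌈10/3⌉ = 4 technicians are needed.
Any 4 technicians together have capacity at most 3+2+2+2 = 9 < 10 slots, so 4 can never suffice.
Dana, Johansson, Andersen, Huang, and Ghosh alone can cover everything: Mon-PM→Dana, Tue-AM→Andersen+Ghosh, Tue-PM→Johansson, Wed-AM→Huang, Wed-PM→Dana, Thu-AM→Huang, Thu-PM→Andersen, Fri-AM→Ghosh, Fri-PM→Johansson.

5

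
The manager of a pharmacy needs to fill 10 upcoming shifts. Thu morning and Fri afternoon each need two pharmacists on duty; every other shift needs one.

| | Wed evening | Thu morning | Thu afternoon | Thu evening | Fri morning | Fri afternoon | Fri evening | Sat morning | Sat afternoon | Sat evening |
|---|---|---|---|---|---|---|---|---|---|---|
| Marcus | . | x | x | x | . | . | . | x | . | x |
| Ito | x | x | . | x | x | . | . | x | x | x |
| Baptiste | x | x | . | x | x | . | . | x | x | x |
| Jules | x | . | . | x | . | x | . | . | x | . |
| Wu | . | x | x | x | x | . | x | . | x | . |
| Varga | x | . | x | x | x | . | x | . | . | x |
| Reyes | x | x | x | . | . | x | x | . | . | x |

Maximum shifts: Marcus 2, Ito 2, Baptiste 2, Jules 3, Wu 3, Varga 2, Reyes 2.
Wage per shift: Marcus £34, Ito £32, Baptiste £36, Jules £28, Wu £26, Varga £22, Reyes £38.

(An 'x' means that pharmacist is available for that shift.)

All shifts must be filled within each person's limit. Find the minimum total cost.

Fri afternoon can only be covered by Jules and Reyes, so that assignment is forced.
Picking the cheapest available pharmacist for each shift independently would cost £314, but that ignores the shift limits.
An optimal schedule: Wed evening→Jules, Thu morning→Wu+Marcus, Thu afternoon→Varga, Thu evening→Jules, Fri morning→Wu, Fri afternoon→Jules+Reyes, Fri evening→Varga, Sat morning→Ito, Sat afternoon→Wu, Sat evening→Ito.
Total: 28 + 26 + 34 + 22 + 28 + 26 + 28 + 38 + 22 + 32 + 26 + 32 = £342.

£342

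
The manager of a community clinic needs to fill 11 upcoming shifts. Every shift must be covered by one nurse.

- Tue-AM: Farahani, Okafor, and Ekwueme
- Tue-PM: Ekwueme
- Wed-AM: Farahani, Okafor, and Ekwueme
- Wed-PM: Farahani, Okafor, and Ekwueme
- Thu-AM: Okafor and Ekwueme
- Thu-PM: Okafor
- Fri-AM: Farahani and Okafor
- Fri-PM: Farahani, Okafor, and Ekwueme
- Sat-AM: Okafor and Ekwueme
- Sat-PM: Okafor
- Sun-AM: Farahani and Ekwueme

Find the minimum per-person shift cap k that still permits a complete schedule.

4

With 3 nurses and 11 worker-slots to fill, someone must work at least ⌈11/3⌉ = 4 shifts, so k ≥ 4.
k = 4 works: Tue-AM→Farahani, Tue-PM→Ekwueme, Wed-AM→Farahani, Wed-PM→Ekwueme, Thu-AM→Okafor, Thu-PM→Okafor, Fri-AM→Farahani, Fri-PM→Ekwueme, Sat-AM→Okafor, Sat-PM→Okafor, Sun-AM→Farahani.
Loads: Farahani 4, Okafor 4, Ekwueme 3 — all ≤ 4.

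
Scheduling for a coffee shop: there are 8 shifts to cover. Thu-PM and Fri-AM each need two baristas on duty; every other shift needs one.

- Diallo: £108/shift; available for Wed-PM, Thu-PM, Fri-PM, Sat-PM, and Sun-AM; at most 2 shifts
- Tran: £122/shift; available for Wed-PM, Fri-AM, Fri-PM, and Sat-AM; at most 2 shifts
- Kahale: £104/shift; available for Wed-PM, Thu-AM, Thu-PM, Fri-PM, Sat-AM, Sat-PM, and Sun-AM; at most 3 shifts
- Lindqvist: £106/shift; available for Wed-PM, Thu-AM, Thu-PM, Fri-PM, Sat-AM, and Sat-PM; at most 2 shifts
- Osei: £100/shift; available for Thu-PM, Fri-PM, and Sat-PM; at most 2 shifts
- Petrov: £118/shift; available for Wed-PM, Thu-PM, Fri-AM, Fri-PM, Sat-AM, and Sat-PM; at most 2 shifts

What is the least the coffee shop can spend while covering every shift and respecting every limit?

£1072

Fri-AM can only be covered by Tran and Petrov, so that assignment is forced.
Picking the cheapest available barista for each shift independently would cost £1060, but that ignores the shift limits.
An optimal schedule: Wed-PM→Lindqvist, Thu-AM→Kahale, Thu-PM→Lindqvist+Diallo, Fri-AM→Petrov+Tran, Fri-PM→Osei, Sat-AM→Kahale, Sat-PM→Osei, Sun-AM→Kahale.
Total: 106 + 104 + 106 + 108 + 118 + 122 + 100 + 104 + 100 + 104 = £1072.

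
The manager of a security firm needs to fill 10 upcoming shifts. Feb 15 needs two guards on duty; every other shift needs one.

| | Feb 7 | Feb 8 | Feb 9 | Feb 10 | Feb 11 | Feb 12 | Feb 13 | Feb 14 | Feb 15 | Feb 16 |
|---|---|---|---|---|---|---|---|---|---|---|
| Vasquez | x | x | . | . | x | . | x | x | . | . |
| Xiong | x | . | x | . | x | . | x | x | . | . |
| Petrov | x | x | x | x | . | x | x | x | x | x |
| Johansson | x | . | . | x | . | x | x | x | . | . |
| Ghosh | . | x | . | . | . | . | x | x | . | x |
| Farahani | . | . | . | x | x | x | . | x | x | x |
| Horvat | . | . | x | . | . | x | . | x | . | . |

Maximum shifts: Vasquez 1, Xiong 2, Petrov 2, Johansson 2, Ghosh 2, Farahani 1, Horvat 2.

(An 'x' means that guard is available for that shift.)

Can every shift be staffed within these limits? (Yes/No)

Feb 15 can only be covered by Petrov and Farahani, so that assignment is forced.
One valid schedule: Feb 7→Johansson, Feb 8→Vasquez, Feb 9→Xiong, Feb 10→Petrov, Feb 11→Xiong, Feb 12→Johansson, Feb 13→Ghosh, Feb 14→Horvat, Feb 15→Petrov+Farahani, Feb 16→Ghosh.
Loads: Vasquez 1/1, Xiong 2/2, Petrov 2/2, Johansson 2/2, Ghosh 2/2, Farahani 1/1, Horvat 1/2 — all within limits.

Yes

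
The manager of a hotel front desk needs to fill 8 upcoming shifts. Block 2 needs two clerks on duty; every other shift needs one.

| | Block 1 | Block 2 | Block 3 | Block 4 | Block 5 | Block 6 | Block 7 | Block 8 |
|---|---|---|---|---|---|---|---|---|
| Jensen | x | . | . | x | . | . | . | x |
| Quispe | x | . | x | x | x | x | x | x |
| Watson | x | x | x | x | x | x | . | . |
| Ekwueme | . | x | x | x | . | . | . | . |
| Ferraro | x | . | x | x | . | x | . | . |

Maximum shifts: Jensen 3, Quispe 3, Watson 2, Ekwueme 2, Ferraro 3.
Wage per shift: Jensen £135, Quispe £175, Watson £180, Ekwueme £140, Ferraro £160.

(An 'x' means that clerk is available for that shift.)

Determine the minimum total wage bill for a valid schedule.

Block 2 can only be covered by Watson and Ekwueme, so that assignment is forced.
Block 7 can only be covered by Quispe, so that assignment is forced.
Picking the cheapest available clerk for each shift independently would cost £1375, and that bound is achievable.
An optimal schedule: Block 1→Jensen, Block 2→Ekwueme+Watson, Block 3→Ekwueme, Block 4→Jensen, Block 5→Quispe, Block 6→Ferraro, Block 7→Quispe, Block 8→Jensen.
Total: 135 + 140 + 180 + 140 + 135 + 175 + 160 + 175 + 135 = £1375.

£1375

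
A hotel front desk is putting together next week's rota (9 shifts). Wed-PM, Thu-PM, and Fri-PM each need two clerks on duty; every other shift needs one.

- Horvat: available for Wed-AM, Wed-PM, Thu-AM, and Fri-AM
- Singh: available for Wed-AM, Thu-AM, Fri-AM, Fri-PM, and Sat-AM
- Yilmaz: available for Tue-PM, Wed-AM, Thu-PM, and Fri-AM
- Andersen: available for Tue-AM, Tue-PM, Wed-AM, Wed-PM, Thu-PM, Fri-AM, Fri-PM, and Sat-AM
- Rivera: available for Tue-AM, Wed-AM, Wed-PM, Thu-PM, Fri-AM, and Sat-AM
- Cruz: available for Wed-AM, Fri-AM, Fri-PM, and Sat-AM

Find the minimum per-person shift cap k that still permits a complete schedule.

With 6 clerks and 12 worker-slots to fill, someone must work at least ⌈12/6⌉ = 2 shifts, so k ≥ 2.
k = 2 works: Tue-AM→Andersen, Tue-PM→Yilmaz, Wed-AM→Rivera, Wed-PM→Horvat+Andersen, Thu-AM→Horvat, Thu-PM→Yilmaz+Rivera, Fri-AM→Cruz, Fri-PM→Singh+Cruz, Sat-AM→Singh.
Loads: Horvat 2, Singh 2, Yilmaz 2, Andersen 2, Rivera 2, Cruz 2 — all ≤ 2.

2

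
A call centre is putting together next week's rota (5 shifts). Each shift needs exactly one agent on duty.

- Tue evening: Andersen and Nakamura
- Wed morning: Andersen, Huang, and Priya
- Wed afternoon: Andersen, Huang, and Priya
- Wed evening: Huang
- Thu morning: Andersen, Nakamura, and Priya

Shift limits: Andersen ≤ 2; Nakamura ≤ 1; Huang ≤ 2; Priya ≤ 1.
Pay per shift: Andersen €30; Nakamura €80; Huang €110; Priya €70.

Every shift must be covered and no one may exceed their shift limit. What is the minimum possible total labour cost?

€320

Wed evening can only be covered by Huang, so that assignment is forced.
Picking the cheapest available agent for each shift independently would cost €230, but that ignores the shift limits.
An optimal schedule: Tue evening→Andersen, Wed morning→Andersen, Wed afternoon→Priya, Wed evening→Huang, Thu morning→Nakamura.
Total: 30 + 30 + 70 + 110 + 80 = €320.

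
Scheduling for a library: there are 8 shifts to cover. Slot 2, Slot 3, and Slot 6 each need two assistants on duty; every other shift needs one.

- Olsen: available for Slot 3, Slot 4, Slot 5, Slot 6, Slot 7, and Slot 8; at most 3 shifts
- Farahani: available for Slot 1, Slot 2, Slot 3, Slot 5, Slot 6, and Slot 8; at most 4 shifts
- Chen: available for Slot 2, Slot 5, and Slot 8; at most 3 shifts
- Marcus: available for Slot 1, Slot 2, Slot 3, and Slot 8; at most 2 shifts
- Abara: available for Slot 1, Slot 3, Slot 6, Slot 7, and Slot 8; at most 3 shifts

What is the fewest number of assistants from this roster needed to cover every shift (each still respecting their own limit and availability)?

11 slots to fill and no one can take more than 4, so at least ⌈11/4⌉ = 3 assistants are needed.
Any 3 assistants together have capacity at most 4+3+3 = 10 < 11 slots, so 3 can never suffice.
Olsen, Farahani, Chen, and Marcus alone can cover everything: Slot 1→Farahani, Slot 2→Farahani+Chen, Slot 3→Farahani+Marcus, Slot 4→Olsen, Slot 5→Chen, Slot 6→Olsen+Farahani, Slot 7→Olsen, Slot 8→Chen.

4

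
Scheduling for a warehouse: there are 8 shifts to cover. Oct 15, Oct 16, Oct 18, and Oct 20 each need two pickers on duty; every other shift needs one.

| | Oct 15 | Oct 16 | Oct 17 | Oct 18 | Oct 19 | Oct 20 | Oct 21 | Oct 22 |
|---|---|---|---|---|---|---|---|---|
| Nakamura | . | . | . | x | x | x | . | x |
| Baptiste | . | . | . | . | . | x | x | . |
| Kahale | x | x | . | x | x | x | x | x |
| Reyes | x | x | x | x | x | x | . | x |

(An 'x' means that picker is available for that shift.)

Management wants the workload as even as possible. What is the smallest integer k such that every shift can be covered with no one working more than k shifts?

With 4 pickers and 12 worker-slots to fill, someone must work at least ⌈12/4⌉ = 3 shifts, so k ≥ 3.
k = 3 is infeasible (exhaustive check).
k = 4 works: Oct 15→Kahale+Reyes, Oct 16→Kahale+Reyes, Oct 17→Reyes, Oct 18→Nakamura+Kahale, Oct 19→Nakamura, Oct 20→Nakamura+Baptiste, Oct 21→Baptiste, Oct 22→Nakamura.
Loads: Nakamura 4, Baptiste 2, Kahale 3, Reyes 3 — all ≤ 4.

4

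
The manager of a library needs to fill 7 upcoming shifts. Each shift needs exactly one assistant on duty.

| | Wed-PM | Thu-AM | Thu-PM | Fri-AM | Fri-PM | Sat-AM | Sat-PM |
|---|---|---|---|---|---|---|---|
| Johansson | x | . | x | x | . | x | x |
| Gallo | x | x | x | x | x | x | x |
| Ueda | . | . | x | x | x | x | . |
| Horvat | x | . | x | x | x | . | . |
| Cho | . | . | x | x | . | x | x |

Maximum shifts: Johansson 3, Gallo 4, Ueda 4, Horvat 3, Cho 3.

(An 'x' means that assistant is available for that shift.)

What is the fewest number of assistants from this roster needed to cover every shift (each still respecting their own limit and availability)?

7 slots to fill and no one can take more than 4, so at least ⌈7/4⌉ = 2 assistants are needed.
Johansson and Gallo alone can cover everything: Wed-PM→Johansson, Thu-AM→Gallo, Thu-PM→Johansson, Fri-AM→Johansson, Fri-PM→Gallo, Sat-AM→Gallo, Sat-PM→Gallo.

2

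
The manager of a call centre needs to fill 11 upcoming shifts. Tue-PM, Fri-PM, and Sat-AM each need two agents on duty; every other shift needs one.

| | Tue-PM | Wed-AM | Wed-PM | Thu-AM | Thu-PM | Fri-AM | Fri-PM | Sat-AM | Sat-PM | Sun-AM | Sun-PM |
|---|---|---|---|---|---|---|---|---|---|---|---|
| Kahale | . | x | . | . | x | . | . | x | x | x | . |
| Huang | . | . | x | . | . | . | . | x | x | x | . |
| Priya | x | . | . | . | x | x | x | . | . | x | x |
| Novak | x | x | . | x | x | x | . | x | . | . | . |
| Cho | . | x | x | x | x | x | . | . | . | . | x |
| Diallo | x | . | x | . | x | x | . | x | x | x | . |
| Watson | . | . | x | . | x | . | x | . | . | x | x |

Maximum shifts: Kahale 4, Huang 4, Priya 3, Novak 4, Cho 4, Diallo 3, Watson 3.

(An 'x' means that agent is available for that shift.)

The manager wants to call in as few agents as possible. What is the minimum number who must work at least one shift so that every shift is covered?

14 slots to fill and no one can take more than 4, so at least ⌈14/4⌉ = 4 agents are needed.
Kahale, Priya, Novak, and Watson alone can cover everything: Tue-PM→Priya+Novak, Wed-AM→Kahale, Wed-PM→Watson, Thu-AM→Novak, Thu-PM→Novak, Fri-AM→Priya, Fri-PM→Priya+Watson, Sat-AM→Kahale+Novak, Sat-PM→Kahale, Sun-AM→Kahale, Sun-PM→Watson.

4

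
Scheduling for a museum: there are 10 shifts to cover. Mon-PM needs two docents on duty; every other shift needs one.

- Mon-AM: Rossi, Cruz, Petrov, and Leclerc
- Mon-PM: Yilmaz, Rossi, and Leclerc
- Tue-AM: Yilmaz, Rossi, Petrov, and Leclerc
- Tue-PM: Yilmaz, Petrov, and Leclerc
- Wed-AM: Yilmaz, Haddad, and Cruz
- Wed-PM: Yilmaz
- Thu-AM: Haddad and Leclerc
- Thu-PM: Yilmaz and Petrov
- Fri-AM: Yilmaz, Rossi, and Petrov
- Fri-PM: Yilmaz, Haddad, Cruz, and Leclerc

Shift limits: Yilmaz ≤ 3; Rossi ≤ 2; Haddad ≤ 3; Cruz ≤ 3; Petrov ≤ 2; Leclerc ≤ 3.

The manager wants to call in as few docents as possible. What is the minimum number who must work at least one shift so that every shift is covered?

4

11 slots to fill and no one can take more than 3, so at least ⌈11/3⌉ = 4 docents are needed.
Yilmaz, Rossi, Haddad, and Leclerc alone can cover everything: Mon-AM→Rossi, Mon-PM→Rossi+Leclerc, Tue-AM→Leclerc, Tue-PM→Leclerc, Wed-AM→Haddad, Wed-PM→Yilmaz, Thu-AM→Haddad, Thu-PM→Yilmaz, Fri-AM→Yilmaz, Fri-PM→Haddad.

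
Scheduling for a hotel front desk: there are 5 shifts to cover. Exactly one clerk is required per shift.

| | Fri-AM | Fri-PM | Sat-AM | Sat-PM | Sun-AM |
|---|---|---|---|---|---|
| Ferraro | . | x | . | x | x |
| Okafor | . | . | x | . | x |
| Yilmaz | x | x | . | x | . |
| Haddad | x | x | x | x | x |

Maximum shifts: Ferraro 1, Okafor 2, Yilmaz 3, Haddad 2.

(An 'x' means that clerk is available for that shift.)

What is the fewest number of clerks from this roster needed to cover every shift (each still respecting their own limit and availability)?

2

5 slots to fill and no one can take more than 3, so at least ⌈5/3⌉ = 2 clerks are needed.
Okafor and Yilmaz alone can cover everything: Fri-AM→Yilmaz, Fri-PM→Yilmaz, Sat-AM→Okafor, Sat-PM→Yilmaz, Sun-AM→Okafor.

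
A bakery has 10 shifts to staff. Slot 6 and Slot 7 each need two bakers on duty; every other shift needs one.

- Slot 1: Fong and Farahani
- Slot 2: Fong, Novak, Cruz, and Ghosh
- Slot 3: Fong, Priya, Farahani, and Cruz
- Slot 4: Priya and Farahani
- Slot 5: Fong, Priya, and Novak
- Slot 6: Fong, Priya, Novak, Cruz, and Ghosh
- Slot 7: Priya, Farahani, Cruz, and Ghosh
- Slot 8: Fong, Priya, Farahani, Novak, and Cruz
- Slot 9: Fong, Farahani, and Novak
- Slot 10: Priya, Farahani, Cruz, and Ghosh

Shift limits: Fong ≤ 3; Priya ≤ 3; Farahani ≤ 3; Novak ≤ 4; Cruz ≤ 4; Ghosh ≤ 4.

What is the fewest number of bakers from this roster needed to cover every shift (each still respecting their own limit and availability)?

12 slots to fill and no one can take more than 4, so at least ⌈12/4⌉ = 3 bakers are needed.
No set of 3 bakers can cover every shift (each such set leaves at least one shift with no one available or exceeds a cap).
Fong, Priya, Farahani, and Novak alone can cover everything: Slot 1→Fong, Slot 2→Fong, Slot 3→Farahani, Slot 4→Priya, Slot 5→Novak, Slot 6→Fong+Novak, Slot 7→Priya+Farahani, Slot 8→Novak, Slot 9→Farahani, Slot 10→Priya.

4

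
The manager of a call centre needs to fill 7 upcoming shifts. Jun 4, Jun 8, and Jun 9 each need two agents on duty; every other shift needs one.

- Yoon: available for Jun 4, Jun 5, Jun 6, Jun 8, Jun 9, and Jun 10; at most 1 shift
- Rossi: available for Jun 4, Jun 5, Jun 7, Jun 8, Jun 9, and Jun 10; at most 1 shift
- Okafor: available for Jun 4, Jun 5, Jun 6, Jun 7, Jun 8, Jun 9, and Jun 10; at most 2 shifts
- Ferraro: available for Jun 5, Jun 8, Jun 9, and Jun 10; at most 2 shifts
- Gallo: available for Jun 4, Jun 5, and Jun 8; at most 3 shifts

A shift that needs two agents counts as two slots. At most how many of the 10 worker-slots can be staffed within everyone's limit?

9

Total capacity across all agents is 1+1+2+2+3 = 9, and 10 slots are needed, so at most 9 can be filled.
An assignment achieving 9: Jun 4→Okafor+Gallo, Jun 5→Gallo, Jun 6→Yoon, Jun 7→Rossi, Jun 8→Gallo, Jun 9→Okafor+Ferraro, Jun 10→Ferraro.
Loads: Yoon 1/1, Rossi 1/1, Okafor 2/2, Ferraro 2/2, Gallo 3/3.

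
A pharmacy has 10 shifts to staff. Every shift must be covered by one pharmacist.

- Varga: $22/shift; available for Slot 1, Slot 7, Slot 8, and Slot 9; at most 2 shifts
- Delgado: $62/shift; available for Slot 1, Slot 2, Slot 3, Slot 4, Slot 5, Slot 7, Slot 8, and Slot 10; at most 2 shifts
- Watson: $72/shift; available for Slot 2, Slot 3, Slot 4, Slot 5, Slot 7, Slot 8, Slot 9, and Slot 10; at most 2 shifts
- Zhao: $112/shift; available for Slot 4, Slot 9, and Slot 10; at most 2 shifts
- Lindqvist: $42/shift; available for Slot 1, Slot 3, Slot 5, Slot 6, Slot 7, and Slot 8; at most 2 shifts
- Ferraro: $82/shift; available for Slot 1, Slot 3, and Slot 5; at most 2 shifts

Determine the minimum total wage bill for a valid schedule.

$560

Slot 6 can only be covered by Lindqvist, so that assignment is forced.
Picking the cheapest available pharmacist for each shift independently would cost $400, but that ignores the shift limits.
An optimal schedule: Slot 1→Varga, Slot 2→Delgado, Slot 3→Ferraro, Slot 4→Delgado, Slot 5→Ferraro, Slot 6→Lindqvist, Slot 7→Watson, Slot 8→Lindqvist, Slot 9→Varga, Slot 10→Watson.
Total: 22 + 62 + 82 + 62 + 82 + 42 + 72 + 42 + 22 + 72 = $560.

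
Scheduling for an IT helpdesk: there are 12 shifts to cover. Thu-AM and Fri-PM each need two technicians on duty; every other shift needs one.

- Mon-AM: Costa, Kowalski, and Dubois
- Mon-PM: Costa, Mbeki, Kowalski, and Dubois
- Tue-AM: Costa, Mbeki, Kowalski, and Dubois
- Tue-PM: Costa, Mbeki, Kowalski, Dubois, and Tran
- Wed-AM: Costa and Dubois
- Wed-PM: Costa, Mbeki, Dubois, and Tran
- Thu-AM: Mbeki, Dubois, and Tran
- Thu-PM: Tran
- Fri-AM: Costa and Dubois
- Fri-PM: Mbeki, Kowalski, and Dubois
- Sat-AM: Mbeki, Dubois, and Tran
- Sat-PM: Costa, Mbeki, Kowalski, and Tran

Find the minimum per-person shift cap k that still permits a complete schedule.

3

With 5 technicians and 14 worker-slots to fill, someone must work at least ⌈14/5⌉ = 3 shifts, so k ≥ 3.
k = 3 works: Mon-AM→Costa, Mon-PM→Kowalski, Tue-AM→Kowalski, Tue-PM→Dubois, Wed-AM→Costa, Wed-PM→Dubois, Thu-AM→Mbeki+Dubois, Thu-PM→Tran, Fri-AM→Costa, Fri-PM→Mbeki+Kowalski, Sat-AM→Mbeki, Sat-PM→Tran.
Loads: Costa 3, Mbeki 3, Kowalski 3, Dubois 3, Tran 2 — all ≤ 3.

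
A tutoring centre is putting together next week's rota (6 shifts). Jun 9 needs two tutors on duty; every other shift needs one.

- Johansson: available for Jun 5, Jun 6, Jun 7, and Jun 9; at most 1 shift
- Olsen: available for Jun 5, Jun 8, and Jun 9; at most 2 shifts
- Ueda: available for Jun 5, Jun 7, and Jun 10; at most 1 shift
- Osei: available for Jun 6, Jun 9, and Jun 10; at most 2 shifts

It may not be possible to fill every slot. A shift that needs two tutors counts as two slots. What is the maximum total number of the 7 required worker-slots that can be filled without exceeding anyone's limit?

Total capacity across all tutors is 1+2+1+2 = 6, and 7 slots are needed, so at most 6 can be filled.
An assignment achieving 6: Jun 5→Olsen, Jun 6→Johansson, Jun 7→Ueda, Jun 8→Olsen, Jun 9→Osei, Jun 10→Osei.
Loads: Johansson 1/1, Olsen 2/2, Ueda 1/1, Osei 2/2.

6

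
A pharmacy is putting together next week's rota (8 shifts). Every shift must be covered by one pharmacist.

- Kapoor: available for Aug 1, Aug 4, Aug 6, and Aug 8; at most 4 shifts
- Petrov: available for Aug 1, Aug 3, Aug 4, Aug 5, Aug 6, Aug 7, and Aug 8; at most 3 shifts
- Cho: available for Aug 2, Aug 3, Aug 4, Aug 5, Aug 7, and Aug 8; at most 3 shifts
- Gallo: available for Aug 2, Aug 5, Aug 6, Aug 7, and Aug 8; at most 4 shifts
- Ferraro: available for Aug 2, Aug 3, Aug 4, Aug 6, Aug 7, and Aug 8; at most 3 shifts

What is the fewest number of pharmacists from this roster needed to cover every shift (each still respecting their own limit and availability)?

8 slots to fill and no one can take more than 4, so at least ⌈8/4⌉ = 2 pharmacists are needed.
No set of 2 pharmacists can cover every shift (each such set leaves at least one shift with no one available or exceeds a cap).
Kapoor, Petrov, and Cho alone can cover everything: Aug 1→Kapoor, Aug 2→Cho, Aug 3→Petrov, Aug 4→Kapoor, Aug 5→Petrov, Aug 6→Kapoor, Aug 7→Petrov, Aug 8→Kapoor.

3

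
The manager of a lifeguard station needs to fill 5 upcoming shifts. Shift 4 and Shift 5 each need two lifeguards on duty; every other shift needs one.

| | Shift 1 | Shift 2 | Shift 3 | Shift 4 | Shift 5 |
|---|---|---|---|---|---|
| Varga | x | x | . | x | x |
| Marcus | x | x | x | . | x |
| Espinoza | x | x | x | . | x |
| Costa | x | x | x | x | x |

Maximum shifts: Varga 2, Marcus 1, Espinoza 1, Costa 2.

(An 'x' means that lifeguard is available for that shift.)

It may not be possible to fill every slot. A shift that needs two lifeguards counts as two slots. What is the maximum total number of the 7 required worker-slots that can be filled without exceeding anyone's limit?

6

Total capacity across all lifeguards is 2+1+1+2 = 6, and 7 slots are needed, so at most 6 can be filled.
An assignment achieving 6: Shift 1→Varga, Shift 2→Espinoza, Shift 3→Marcus, Shift 4→Varga+Costa, Shift 5→Costa.
Loads: Varga 2/2, Marcus 1/1, Espinoza 1/1, Costa 2/2.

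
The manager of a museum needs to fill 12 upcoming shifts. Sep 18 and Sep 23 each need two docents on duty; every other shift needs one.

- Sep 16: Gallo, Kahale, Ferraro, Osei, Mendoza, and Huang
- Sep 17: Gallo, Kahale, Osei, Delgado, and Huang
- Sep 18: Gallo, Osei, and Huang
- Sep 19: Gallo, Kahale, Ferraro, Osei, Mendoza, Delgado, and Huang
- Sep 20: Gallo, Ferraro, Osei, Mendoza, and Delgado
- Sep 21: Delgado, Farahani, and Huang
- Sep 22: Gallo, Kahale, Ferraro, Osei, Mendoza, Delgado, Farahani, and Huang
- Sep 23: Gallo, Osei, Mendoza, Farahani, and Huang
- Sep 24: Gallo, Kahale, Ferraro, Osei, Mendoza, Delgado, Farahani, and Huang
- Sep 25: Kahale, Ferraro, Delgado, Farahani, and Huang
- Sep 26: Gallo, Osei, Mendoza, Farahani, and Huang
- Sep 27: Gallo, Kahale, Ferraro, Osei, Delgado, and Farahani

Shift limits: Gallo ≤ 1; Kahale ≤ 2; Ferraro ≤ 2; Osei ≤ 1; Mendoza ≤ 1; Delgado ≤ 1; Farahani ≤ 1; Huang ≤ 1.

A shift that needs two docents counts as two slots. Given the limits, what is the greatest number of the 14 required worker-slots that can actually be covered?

Total capacity across all docents is 1+2+2+1+1+1+1+1 = 10, and 14 slots are needed, so at most 10 can be filled.
An assignment achieving 10: Sep 16→Ferraro, Sep 17→Kahale, Sep 18→Gallo+Osei, Sep 20→Ferraro, Sep 21→Delgado, Sep 23→Mendoza+Farahani, Sep 25→Kahale, Sep 26→Huang.
Loads: Gallo 1/1, Kahale 2/2, Ferraro 2/2, Osei 1/1, Mendoza 1/1, Delgado 1/1, Farahani 1/1, Huang 1/1.

10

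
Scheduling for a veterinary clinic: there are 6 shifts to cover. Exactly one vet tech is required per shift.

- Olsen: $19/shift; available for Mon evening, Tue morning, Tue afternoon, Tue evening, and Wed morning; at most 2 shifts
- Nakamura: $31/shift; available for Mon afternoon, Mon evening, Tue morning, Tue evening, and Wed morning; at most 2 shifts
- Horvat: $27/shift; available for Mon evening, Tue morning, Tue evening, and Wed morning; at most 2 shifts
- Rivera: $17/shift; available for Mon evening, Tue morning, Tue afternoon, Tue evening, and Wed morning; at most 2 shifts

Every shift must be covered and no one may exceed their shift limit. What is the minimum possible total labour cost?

$130

Mon afternoon can only be covered by Nakamura, so that assignment is forced.
Picking the cheapest available vet tech for each shift independently would cost $116, but that ignores the shift limits.
An optimal schedule: Mon afternoon→Nakamura, Mon evening→Rivera, Tue morning→Olsen, Tue afternoon→Rivera, Tue evening→Olsen, Wed morning→Horvat.
Total: 31 + 17 + 19 + 17 + 19 + 27 = $130.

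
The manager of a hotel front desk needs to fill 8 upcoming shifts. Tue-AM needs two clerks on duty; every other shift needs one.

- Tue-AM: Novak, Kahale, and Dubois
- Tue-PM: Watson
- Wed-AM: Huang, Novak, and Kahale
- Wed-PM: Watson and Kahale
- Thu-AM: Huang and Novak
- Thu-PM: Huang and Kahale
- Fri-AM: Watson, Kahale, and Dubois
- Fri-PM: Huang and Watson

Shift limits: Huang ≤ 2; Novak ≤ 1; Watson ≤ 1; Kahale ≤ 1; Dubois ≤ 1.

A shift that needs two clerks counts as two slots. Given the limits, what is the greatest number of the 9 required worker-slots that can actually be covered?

Total capacity across all clerks is 2+1+1+1+1 = 6, and 9 slots are needed, so at most 6 can be filled.
An assignment achieving 6: Tue-AM→Novak+Dubois, Tue-PM→Watson, Wed-PM→Kahale, Thu-AM→Huang, Thu-PM→Huang.
Loads: Huang 2/2, Novak 1/1, Watson 1/1, Kahale 1/1, Dubois 1/1.

6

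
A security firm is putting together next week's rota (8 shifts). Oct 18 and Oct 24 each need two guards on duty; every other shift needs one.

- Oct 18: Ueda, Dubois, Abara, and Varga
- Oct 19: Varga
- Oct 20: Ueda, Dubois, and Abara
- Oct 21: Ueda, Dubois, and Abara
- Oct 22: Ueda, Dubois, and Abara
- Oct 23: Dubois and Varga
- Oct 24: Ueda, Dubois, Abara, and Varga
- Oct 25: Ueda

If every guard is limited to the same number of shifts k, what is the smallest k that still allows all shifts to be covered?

3

With 4 guards and 10 worker-slots to fill, someone must work at least ⌈10/4⌉ = 3 shifts, so k ≥ 3.
k = 3 works: Oct 18→Dubois+Abara, Oct 19→Varga, Oct 20→Ueda, Oct 21→Ueda, Oct 22→Dubois, Oct 23→Dubois, Oct 24→Abara+Varga, Oct 25→Ueda.
Loads: Ueda 3, Dubois 3, Abara 2, Varga 2 — all ≤ 3.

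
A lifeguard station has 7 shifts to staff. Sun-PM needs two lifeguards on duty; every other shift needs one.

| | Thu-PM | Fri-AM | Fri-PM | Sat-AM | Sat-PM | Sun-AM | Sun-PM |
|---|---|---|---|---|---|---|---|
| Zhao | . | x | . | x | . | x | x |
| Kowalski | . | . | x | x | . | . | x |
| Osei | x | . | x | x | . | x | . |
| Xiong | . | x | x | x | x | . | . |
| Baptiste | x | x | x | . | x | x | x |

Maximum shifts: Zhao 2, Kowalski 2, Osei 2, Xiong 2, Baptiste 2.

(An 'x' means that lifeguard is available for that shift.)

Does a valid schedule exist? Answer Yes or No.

Yes

One valid schedule: Thu-PM→Osei, Fri-AM→Zhao, Fri-PM→Kowalski, Sat-AM→Osei, Sat-PM→Xiong, Sun-AM→Zhao, Sun-PM→Kowalski+Baptiste.
Loads: Zhao 2/2, Kowalski 2/2, Osei 2/2, Xiong 1/2, Baptiste 1/2 — all within limits.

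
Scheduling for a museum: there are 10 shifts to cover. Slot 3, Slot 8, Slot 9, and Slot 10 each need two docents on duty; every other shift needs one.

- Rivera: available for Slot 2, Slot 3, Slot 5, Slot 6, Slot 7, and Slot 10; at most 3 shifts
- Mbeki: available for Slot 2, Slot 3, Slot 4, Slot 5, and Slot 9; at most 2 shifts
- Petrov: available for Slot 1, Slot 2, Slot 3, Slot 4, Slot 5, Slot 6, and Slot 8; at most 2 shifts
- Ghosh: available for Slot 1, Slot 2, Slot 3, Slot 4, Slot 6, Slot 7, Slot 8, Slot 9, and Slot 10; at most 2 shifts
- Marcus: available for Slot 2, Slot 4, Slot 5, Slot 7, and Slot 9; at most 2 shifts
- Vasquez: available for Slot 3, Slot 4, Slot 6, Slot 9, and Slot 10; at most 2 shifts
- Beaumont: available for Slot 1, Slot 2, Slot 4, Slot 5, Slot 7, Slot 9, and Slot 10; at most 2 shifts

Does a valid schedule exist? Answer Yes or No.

Yes

Slot 8 can only be covered by Petrov and Ghosh, so that assignment is forced.
One valid schedule: Slot 1→Petrov, Slot 2→Mbeki, Slot 3→Ghosh+Vasquez, Slot 4→Mbeki, Slot 5→Rivera, Slot 6→Rivera, Slot 7→Rivera, Slot 8→Petrov+Ghosh, Slot 9→Marcus+Beaumont, Slot 10→Vasquez+Beaumont.
Loads: Rivera 3/3, Mbeki 2/2, Petrov 2/2, Ghosh 2/2, Marcus 1/2, Vasquez 2/2, Beaumont 2/2 — all within limits.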